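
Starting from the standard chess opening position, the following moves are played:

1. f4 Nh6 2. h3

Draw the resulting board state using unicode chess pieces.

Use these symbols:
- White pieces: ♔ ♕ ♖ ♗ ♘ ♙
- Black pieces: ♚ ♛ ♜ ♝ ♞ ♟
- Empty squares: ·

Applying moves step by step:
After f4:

♜ ♞ ♝ ♛ ♚ ♝ ♞ ♜
♟ ♟ ♟ ♟ ♟ ♟ ♟ ♟
· · · · · · · ·
· · · · · · · ·
· · · · · ♙ · ·
· · · · · · · ·
♙ ♙ ♙ ♙ ♙ · ♙ ♙
♖ ♘ ♗ ♕ ♔ ♗ ♘ ♖


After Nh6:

♜ ♞ ♝ ♛ ♚ ♝ · ♜
♟ ♟ ♟ ♟ ♟ ♟ ♟ ♟
· · · · · · · ♞
· · · · · · · ·
· · · · · ♙ · ·
· · · · · · · ·
♙ ♙ ♙ ♙ ♙ · ♙ ♙
♖ ♘ ♗ ♕ ♔ ♗ ♘ ♖


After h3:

♜ ♞ ♝ ♛ ♚ ♝ · ♜
♟ ♟ ♟ ♟ ♟ ♟ ♟ ♟
· · · · · · · ♞
· · · · · · · ·
· · · · · ♙ · ·
· · · · · · · ♙
♙ ♙ ♙ ♙ ♙ · ♙ ·
♖ ♘ ♗ ♕ ♔ ♗ ♘ ♖



  a b c d e f g h
  ─────────────────
8│♜ ♞ ♝ ♛ ♚ ♝ · ♜│8
7│♟ ♟ ♟ ♟ ♟ ♟ ♟ ♟│7
6│· · · · · · · ♞│6
5│· · · · · · · ·│5
4│· · · · · ♙ · ·│4
3│· · · · · · · ♙│3
2│♙ ♙ ♙ ♙ ♙ · ♙ ·│2
1│♖ ♘ ♗ ♕ ♔ ♗ ♘ ♖│1
  ─────────────────
  a b c d e f g h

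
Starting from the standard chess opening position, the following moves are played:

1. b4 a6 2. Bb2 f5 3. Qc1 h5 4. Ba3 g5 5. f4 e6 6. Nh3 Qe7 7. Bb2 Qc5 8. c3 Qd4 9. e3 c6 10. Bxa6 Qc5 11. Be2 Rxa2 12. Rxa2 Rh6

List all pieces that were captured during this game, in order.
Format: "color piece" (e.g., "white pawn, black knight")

Tracking captures:
  Bxa6: captured black pawn
  Rxa2: captured white pawn
  Rxa2: captured black rook

black pawn, white pawn, black rook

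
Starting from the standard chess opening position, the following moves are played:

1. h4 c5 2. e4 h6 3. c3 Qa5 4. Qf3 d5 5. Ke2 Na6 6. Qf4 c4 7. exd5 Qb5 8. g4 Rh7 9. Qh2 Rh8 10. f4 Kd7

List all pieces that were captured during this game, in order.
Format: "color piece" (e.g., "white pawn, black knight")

Tracking captures:
  exd5: captured black pawn

black pawn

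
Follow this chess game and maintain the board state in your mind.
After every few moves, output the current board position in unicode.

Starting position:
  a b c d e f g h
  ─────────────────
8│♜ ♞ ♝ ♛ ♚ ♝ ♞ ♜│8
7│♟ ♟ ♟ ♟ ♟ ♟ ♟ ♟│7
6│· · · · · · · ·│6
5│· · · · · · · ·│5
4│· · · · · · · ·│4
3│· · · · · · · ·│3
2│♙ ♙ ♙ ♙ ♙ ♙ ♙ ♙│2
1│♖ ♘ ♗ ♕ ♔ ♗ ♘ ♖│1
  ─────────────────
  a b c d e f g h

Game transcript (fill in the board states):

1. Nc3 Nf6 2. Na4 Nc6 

  a b c d e f g h
  ─────────────────
8│♜ · ♝ ♛ ♚ ♝ · ♜│8
7│♟ ♟ ♟ ♟ ♟ ♟ ♟ ♟│7
6│· · ♞ · · ♞ · ·│6
5│· · · · · · · ·│5
4│♘ · · · · · · ·│4
3│· · · · · · · ·│3
2│♙ ♙ ♙ ♙ ♙ ♙ ♙ ♙│2
1│♖ · ♗ ♕ ♔ ♗ ♘ ♖│1
  ─────────────────
  a b c d e f g h

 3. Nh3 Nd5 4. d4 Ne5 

  a b c d e f g h
  ─────────────────
8│♜ · ♝ ♛ ♚ ♝ · ♜│8
7│♟ ♟ ♟ ♟ ♟ ♟ ♟ ♟│7
6│· · · · · · · ·│6
5│· · · ♞ ♞ · · ·│5
4│♘ · · ♙ · · · ·│4
3│· · · · · · · ♘│3
2│♙ ♙ ♙ · ♙ ♙ ♙ ♙│2
1│♖ · ♗ ♕ ♔ ♗ · ♖│1
  ─────────────────
  a b c d e f g h

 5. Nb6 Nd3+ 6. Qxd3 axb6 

  a b c d e f g h
  ─────────────────
8│♜ · ♝ ♛ ♚ ♝ · ♜│8
7│· ♟ ♟ ♟ ♟ ♟ ♟ ♟│7
6│· ♟ · · · · · ·│6
5│· · · ♞ · · · ·│5
4│· · · ♙ · · · ·│4
3│· · · ♕ · · · ♘│3
2│♙ ♙ ♙ · ♙ ♙ ♙ ♙│2
1│♖ · ♗ · ♔ ♗ · ♖│1
  ─────────────────
  a b c d e f g h

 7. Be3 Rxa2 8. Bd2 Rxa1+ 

  a b c d e f g h
  ─────────────────
8│· · ♝ ♛ ♚ ♝ · ♜│8
7│· ♟ ♟ ♟ ♟ ♟ ♟ ♟│7
6│· ♟ · · · · · ·│6
5│· · · ♞ · · · ·│5
4│· · · ♙ · · · ·│4
3│· · · ♕ · · · ♘│3
2│· ♙ ♙ ♗ ♙ ♙ ♙ ♙│2
1│♜ · · · ♔ ♗ · ♖│1
  ─────────────────
  a b c d e f g h

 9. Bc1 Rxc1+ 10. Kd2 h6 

  a b c d e f g h
  ─────────────────
8│· · ♝ ♛ ♚ ♝ · ♜│8
7│· ♟ ♟ ♟ ♟ ♟ ♟ ·│7
6│· ♟ · · · · · ♟│6
5│· · · ♞ · · · ·│5
4│· · · ♙ · · · ·│4
3│· · · ♕ · · · ♘│3
2│· ♙ ♙ ♔ ♙ ♙ ♙ ♙│2
1│· · ♜ · · ♗ · ♖│1
  ─────────────────
  a b c d e f g h



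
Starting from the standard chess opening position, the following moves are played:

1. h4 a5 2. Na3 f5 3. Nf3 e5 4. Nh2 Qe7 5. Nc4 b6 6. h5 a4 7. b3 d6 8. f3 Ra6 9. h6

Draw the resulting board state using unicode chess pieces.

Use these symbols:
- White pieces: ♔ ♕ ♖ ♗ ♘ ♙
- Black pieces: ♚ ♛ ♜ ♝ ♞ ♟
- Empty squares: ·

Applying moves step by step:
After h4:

♜ ♞ ♝ ♛ ♚ ♝ ♞ ♜
♟ ♟ ♟ ♟ ♟ ♟ ♟ ♟
· · · · · · · ·
· · · · · · · ·
· · · · · · · ♙
· · · · · · · ·
♙ ♙ ♙ ♙ ♙ ♙ ♙ ·
♖ ♘ ♗ ♕ ♔ ♗ ♘ ♖


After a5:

♜ ♞ ♝ ♛ ♚ ♝ ♞ ♜
· ♟ ♟ ♟ ♟ ♟ ♟ ♟
· · · · · · · ·
♟ · · · · · · ·
· · · · · · · ♙
· · · · · · · ·
♙ ♙ ♙ ♙ ♙ ♙ ♙ ·
♖ ♘ ♗ ♕ ♔ ♗ ♘ ♖


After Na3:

♜ ♞ ♝ ♛ ♚ ♝ ♞ ♜
· ♟ ♟ ♟ ♟ ♟ ♟ ♟
· · · · · · · ·
♟ · · · · · · ·
· · · · · · · ♙
♘ · · · · · · ·
♙ ♙ ♙ ♙ ♙ ♙ ♙ ·
♖ · ♗ ♕ ♔ ♗ ♘ ♖


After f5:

♜ ♞ ♝ ♛ ♚ ♝ ♞ ♜
· ♟ ♟ ♟ ♟ · ♟ ♟
· · · · · · · ·
♟ · · · · ♟ · ·
· · · · · · · ♙
♘ · · · · · · ·
♙ ♙ ♙ ♙ ♙ ♙ ♙ ·
♖ · ♗ ♕ ♔ ♗ ♘ ♖


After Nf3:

♜ ♞ ♝ ♛ ♚ ♝ ♞ ♜
· ♟ ♟ ♟ ♟ · ♟ ♟
· · · · · · · ·
♟ · · · · ♟ · ·
· · · · · · · ♙
♘ · · · · ♘ · ·
♙ ♙ ♙ ♙ ♙ ♙ ♙ ·
♖ · ♗ ♕ ♔ ♗ · ♖


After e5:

♜ ♞ ♝ ♛ ♚ ♝ ♞ ♜
· ♟ ♟ ♟ · · ♟ ♟
· · · · · · · ·
♟ · · · ♟ ♟ · ·
· · · · · · · ♙
♘ · · · · ♘ · ·
♙ ♙ ♙ ♙ ♙ ♙ ♙ ·
♖ · ♗ ♕ ♔ ♗ · ♖


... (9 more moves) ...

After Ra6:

· ♞ ♝ · ♚ ♝ ♞ ♜
· · ♟ · ♛ · ♟ ♟
♜ ♟ · ♟ · · · ·
· · · · ♟ ♟ · ♙
♟ · ♘ · · · · ·
· ♙ · · · ♙ · ·
♙ · ♙ ♙ ♙ · ♙ ♘
♖ · ♗ ♕ ♔ ♗ · ♖


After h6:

· ♞ ♝ · ♚ ♝ ♞ ♜
· · ♟ · ♛ · ♟ ♟
♜ ♟ · ♟ · · · ♙
· · · · ♟ ♟ · ·
♟ · ♘ · · · · ·
· ♙ · · · ♙ · ·
♙ · ♙ ♙ ♙ · ♙ ♘
♖ · ♗ ♕ ♔ ♗ · ♖



  a b c d e f g h
  ─────────────────
8│· ♞ ♝ · ♚ ♝ ♞ ♜│8
7│· · ♟ · ♛ · ♟ ♟│7
6│♜ ♟ · ♟ · · · ♙│6
5│· · · · ♟ ♟ · ·│5
4│♟ · ♘ · · · · ·│4
3│· ♙ · · · ♙ · ·│3
2│♙ · ♙ ♙ ♙ · ♙ ♘│2
1│♖ · ♗ ♕ ♔ ♗ · ♖│1
  ─────────────────
  a b c d e f g h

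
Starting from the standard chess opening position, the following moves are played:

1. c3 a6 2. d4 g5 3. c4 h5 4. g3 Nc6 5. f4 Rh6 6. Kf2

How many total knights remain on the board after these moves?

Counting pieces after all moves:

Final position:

  a b c d e f g h
  ─────────────────
8│♜ · ♝ ♛ ♚ ♝ ♞ ·│8
7│· ♟ ♟ ♟ ♟ ♟ · ·│7
6│♟ · ♞ · · · · ♜│6
5│· · · · · · ♟ ♟│5
4│· · ♙ ♙ · ♙ · ·│4
3│· · · · · · ♙ ·│3
2│♙ ♙ · · ♙ ♔ · ♙│2
1│♖ ♘ ♗ ♕ · ♗ ♘ ♖│1
  ─────────────────
  a b c d e f g h


4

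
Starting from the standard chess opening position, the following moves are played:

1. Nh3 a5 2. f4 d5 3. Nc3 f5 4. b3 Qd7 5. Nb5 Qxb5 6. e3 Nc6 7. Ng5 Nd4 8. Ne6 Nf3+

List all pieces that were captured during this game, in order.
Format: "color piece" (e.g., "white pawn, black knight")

Tracking captures:
  Qxb5: captured white knight

white knight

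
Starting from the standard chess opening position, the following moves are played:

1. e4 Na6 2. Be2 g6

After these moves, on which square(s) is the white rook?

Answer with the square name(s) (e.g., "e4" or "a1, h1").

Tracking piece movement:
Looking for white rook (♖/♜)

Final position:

  a b c d e f g h
  ─────────────────
8│♜ · ♝ ♛ ♚ ♝ ♞ ♜│8
7│♟ ♟ ♟ ♟ ♟ ♟ · ♟│7
6│♞ · · · · · ♟ ·│6
5│· · · · · · · ·│5
4│· · · · ♙ · · ·│4
3│· · · · · · · ·│3
2│♙ ♙ ♙ ♙ ♗ ♙ ♙ ♙│2
1│♖ ♘ ♗ ♕ ♔ · ♘ ♖│1
  ─────────────────
  a b c d e f g h


a1, h1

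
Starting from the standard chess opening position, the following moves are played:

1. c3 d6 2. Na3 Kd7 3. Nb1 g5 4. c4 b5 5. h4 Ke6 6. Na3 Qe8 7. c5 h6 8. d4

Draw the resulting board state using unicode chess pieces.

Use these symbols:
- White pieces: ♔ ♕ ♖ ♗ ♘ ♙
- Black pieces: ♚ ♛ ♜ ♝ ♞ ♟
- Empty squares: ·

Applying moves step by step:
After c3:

♜ ♞ ♝ ♛ ♚ ♝ ♞ ♜
♟ ♟ ♟ ♟ ♟ ♟ ♟ ♟
· · · · · · · ·
· · · · · · · ·
· · · · · · · ·
· · ♙ · · · · ·
♙ ♙ · ♙ ♙ ♙ ♙ ♙
♖ ♘ ♗ ♕ ♔ ♗ ♘ ♖


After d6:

♜ ♞ ♝ ♛ ♚ ♝ ♞ ♜
♟ ♟ ♟ · ♟ ♟ ♟ ♟
· · · ♟ · · · ·
· · · · · · · ·
· · · · · · · ·
· · ♙ · · · · ·
♙ ♙ · ♙ ♙ ♙ ♙ ♙
♖ ♘ ♗ ♕ ♔ ♗ ♘ ♖


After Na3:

♜ ♞ ♝ ♛ ♚ ♝ ♞ ♜
♟ ♟ ♟ · ♟ ♟ ♟ ♟
· · · ♟ · · · ·
· · · · · · · ·
· · · · · · · ·
♘ · ♙ · · · · ·
♙ ♙ · ♙ ♙ ♙ ♙ ♙
♖ · ♗ ♕ ♔ ♗ ♘ ♖


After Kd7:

♜ ♞ ♝ ♛ · ♝ ♞ ♜
♟ ♟ ♟ ♚ ♟ ♟ ♟ ♟
· · · ♟ · · · ·
· · · · · · · ·
· · · · · · · ·
♘ · ♙ · · · · ·
♙ ♙ · ♙ ♙ ♙ ♙ ♙
♖ · ♗ ♕ ♔ ♗ ♘ ♖


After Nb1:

♜ ♞ ♝ ♛ · ♝ ♞ ♜
♟ ♟ ♟ ♚ ♟ ♟ ♟ ♟
· · · ♟ · · · ·
· · · · · · · ·
· · · · · · · ·
· · ♙ · · · · ·
♙ ♙ · ♙ ♙ ♙ ♙ ♙
♖ ♘ ♗ ♕ ♔ ♗ ♘ ♖


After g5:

♜ ♞ ♝ ♛ · ♝ ♞ ♜
♟ ♟ ♟ ♚ ♟ ♟ · ♟
· · · ♟ · · · ·
· · · · · · ♟ ·
· · · · · · · ·
· · ♙ · · · · ·
♙ ♙ · ♙ ♙ ♙ ♙ ♙
♖ ♘ ♗ ♕ ♔ ♗ ♘ ♖


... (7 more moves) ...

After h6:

♜ ♞ ♝ · ♛ ♝ ♞ ♜
♟ · ♟ · ♟ ♟ · ·
· · · ♟ ♚ · · ♟
· ♟ ♙ · · · ♟ ·
· · · · · · · ♙
♘ · · · · · · ·
♙ ♙ · ♙ ♙ ♙ ♙ ·
♖ · ♗ ♕ ♔ ♗ ♘ ♖


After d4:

♜ ♞ ♝ · ♛ ♝ ♞ ♜
♟ · ♟ · ♟ ♟ · ·
· · · ♟ ♚ · · ♟
· ♟ ♙ · · · ♟ ·
· · · ♙ · · · ♙
♘ · · · · · · ·
♙ ♙ · · ♙ ♙ ♙ ·
♖ · ♗ ♕ ♔ ♗ ♘ ♖



  a b c d e f g h
  ─────────────────
8│♜ ♞ ♝ · ♛ ♝ ♞ ♜│8
7│♟ · ♟ · ♟ ♟ · ·│7
6│· · · ♟ ♚ · · ♟│6
5│· ♟ ♙ · · · ♟ ·│5
4│· · · ♙ · · · ♙│4
3│♘ · · · · · · ·│3
2│♙ ♙ · · ♙ ♙ ♙ ·│2
1│♖ · ♗ ♕ ♔ ♗ ♘ ♖│1
  ─────────────────
  a b c d e f g h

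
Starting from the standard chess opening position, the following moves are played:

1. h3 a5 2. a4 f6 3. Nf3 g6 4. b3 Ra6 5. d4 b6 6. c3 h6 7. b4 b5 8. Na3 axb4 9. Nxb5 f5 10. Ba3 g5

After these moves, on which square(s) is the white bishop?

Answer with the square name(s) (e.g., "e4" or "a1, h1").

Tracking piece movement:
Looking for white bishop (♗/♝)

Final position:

  a b c d e f g h
  ─────────────────
8│· ♞ ♝ ♛ ♚ ♝ ♞ ♜│8
7│· · ♟ ♟ ♟ · · ·│7
6│♜ · · · · · · ♟│6
5│· ♘ · · · ♟ ♟ ·│5
4│♙ ♟ · ♙ · · · ·│4
3│♗ · ♙ · · ♘ · ♙│3
2│· · · · ♙ ♙ ♙ ·│2
1│♖ · · ♕ ♔ ♗ · ♖│1
  ─────────────────
  a b c d e f g h


a3, f1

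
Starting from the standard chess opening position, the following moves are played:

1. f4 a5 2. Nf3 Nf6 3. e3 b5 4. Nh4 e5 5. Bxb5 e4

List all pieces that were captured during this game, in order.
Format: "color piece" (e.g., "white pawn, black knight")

Tracking captures:
  Bxb5: captured black pawn

black pawn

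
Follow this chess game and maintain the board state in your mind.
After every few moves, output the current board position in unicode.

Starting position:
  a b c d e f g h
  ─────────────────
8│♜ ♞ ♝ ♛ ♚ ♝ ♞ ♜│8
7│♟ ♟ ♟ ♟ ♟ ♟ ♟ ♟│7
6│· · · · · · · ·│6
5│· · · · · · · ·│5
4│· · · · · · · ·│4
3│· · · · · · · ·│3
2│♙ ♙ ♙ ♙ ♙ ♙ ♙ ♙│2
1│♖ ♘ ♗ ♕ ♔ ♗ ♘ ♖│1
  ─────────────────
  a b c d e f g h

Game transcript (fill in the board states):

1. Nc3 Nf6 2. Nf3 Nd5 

  a b c d e f g h
  ─────────────────
8│♜ ♞ ♝ ♛ ♚ ♝ · ♜│8
7│♟ ♟ ♟ ♟ ♟ ♟ ♟ ♟│7
6│· · · · · · · ·│6
5│· · · ♞ · · · ·│5
4│· · · · · · · ·│4
3│· · ♘ · · ♘ · ·│3
2│♙ ♙ ♙ ♙ ♙ ♙ ♙ ♙│2
1│♖ · ♗ ♕ ♔ ♗ · ♖│1
  ─────────────────
  a b c d e f g h

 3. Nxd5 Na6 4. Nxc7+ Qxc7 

  a b c d e f g h
  ─────────────────
8│♜ · ♝ · ♚ ♝ · ♜│8
7│♟ ♟ ♛ ♟ ♟ ♟ ♟ ♟│7
6│♞ · · · · · · ·│6
5│· · · · · · · ·│5
4│· · · · · · · ·│4
3│· · · · · ♘ · ·│3
2│♙ ♙ ♙ ♙ ♙ ♙ ♙ ♙│2
1│♖ · ♗ ♕ ♔ ♗ · ♖│1
  ─────────────────
  a b c d e f g h

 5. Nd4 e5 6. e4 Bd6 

  a b c d e f g h
  ─────────────────
8│♜ · ♝ · ♚ · · ♜│8
7│♟ ♟ ♛ ♟ · ♟ ♟ ♟│7
6│♞ · · ♝ · · · ·│6
5│· · · · ♟ · · ·│5
4│· · · ♘ ♙ · · ·│4
3│· · · · · · · ·│3
2│♙ ♙ ♙ ♙ · ♙ ♙ ♙│2
1│♖ · ♗ ♕ ♔ ♗ · ♖│1
  ─────────────────
  a b c d e f g h

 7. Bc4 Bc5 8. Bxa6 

  a b c d e f g h
  ─────────────────
8│♜ · ♝ · ♚ · · ♜│8
7│♟ ♟ ♛ ♟ · ♟ ♟ ♟│7
6│♗ · · · · · · ·│6
5│· · ♝ · ♟ · · ·│5
4│· · · ♘ ♙ · · ·│4
3│· · · · · · · ·│3
2│♙ ♙ ♙ ♙ · ♙ ♙ ♙│2
1│♖ · ♗ ♕ ♔ · · ♖│1
  ─────────────────
  a b c d e f g h


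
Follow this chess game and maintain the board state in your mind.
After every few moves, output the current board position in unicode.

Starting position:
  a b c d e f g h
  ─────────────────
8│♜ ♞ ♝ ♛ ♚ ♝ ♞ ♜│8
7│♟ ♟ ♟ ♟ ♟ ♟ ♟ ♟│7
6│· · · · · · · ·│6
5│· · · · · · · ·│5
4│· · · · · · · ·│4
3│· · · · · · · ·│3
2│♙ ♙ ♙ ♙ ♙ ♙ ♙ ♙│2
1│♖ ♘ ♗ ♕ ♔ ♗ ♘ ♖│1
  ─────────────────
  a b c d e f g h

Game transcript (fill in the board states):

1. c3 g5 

  a b c d e f g h
  ─────────────────
8│♜ ♞ ♝ ♛ ♚ ♝ ♞ ♜│8
7│♟ ♟ ♟ ♟ ♟ ♟ · ♟│7
6│· · · · · · · ·│6
5│· · · · · · ♟ ·│5
4│· · · · · · · ·│4
3│· · ♙ · · · · ·│3
2│♙ ♙ · ♙ ♙ ♙ ♙ ♙│2
1│♖ ♘ ♗ ♕ ♔ ♗ ♘ ♖│1
  ─────────────────
  a b c d e f g h

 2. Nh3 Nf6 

  a b c d e f g h
  ─────────────────
8│♜ ♞ ♝ ♛ ♚ ♝ · ♜│8
7│♟ ♟ ♟ ♟ ♟ ♟ · ♟│7
6│· · · · · ♞ · ·│6
5│· · · · · · ♟ ·│5
4│· · · · · · · ·│4
3│· · ♙ · · · · ♘│3
2│♙ ♙ · ♙ ♙ ♙ ♙ ♙│2
1│♖ ♘ ♗ ♕ ♔ ♗ · ♖│1
  ─────────────────
  a b c d e f g h

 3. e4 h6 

  a b c d e f g h
  ─────────────────
8│♜ ♞ ♝ ♛ ♚ ♝ · ♜│8
7│♟ ♟ ♟ ♟ ♟ ♟ · ·│7
6│· · · · · ♞ · ♟│6
5│· · · · · · ♟ ·│5
4│· · · · ♙ · · ·│4
3│· · ♙ · · · · ♘│3
2│♙ ♙ · ♙ · ♙ ♙ ♙│2
1│♖ ♘ ♗ ♕ ♔ ♗ · ♖│1
  ─────────────────
  a b c d e f g h

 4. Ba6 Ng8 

  a b c d e f g h
  ─────────────────
8│♜ ♞ ♝ ♛ ♚ ♝ ♞ ♜│8
7│♟ ♟ ♟ ♟ ♟ ♟ · ·│7
6│♗ · · · · · · ♟│6
5│· · · · · · ♟ ·│5
4│· · · · ♙ · · ·│4
3│· · ♙ · · · · ♘│3
2│♙ ♙ · ♙ · ♙ ♙ ♙│2
1│♖ ♘ ♗ ♕ ♔ · · ♖│1
  ─────────────────
  a b c d e f g h

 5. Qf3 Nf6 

  a b c d e f g h
  ─────────────────
8│♜ ♞ ♝ ♛ ♚ ♝ · ♜│8
7│♟ ♟ ♟ ♟ ♟ ♟ · ·│7
6│♗ · · · · ♞ · ♟│6
5│· · · · · · ♟ ·│5
4│· · · · ♙ · · ·│4
3│· · ♙ · · ♕ · ♘│3
2│♙ ♙ · ♙ · ♙ ♙ ♙│2
1│♖ ♘ ♗ · ♔ · · ♖│1
  ─────────────────
  a b c d e f g h



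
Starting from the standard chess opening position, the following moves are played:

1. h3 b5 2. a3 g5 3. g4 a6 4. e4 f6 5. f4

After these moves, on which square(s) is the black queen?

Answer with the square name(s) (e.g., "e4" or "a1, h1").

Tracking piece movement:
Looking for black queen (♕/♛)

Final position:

  a b c d e f g h
  ─────────────────
8│♜ ♞ ♝ ♛ ♚ ♝ ♞ ♜│8
7│· · ♟ ♟ ♟ · · ♟│7
6│♟ · · · · ♟ · ·│6
5│· ♟ · · · · ♟ ·│5
4│· · · · ♙ ♙ ♙ ·│4
3│♙ · · · · · · ♙│3
2│· ♙ ♙ ♙ · · · ·│2
1│♖ ♘ ♗ ♕ ♔ ♗ ♘ ♖│1
  ─────────────────
  a b c d e f g h


d8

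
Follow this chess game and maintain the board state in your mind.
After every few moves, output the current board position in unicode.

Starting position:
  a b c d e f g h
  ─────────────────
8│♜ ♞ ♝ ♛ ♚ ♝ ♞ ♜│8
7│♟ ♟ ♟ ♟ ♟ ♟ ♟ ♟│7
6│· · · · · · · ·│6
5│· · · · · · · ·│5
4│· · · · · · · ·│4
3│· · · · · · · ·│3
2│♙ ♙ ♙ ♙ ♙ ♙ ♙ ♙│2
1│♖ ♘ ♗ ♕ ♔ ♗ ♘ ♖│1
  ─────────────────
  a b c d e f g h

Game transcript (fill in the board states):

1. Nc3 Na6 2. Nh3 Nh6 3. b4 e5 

  a b c d e f g h
  ─────────────────
8│♜ · ♝ ♛ ♚ ♝ · ♜│8
7│♟ ♟ ♟ ♟ · ♟ ♟ ♟│7
6│♞ · · · · · · ♞│6
5│· · · · ♟ · · ·│5
4│· ♙ · · · · · ·│4
3│· · ♘ · · · · ♘│3
2│♙ · ♙ ♙ ♙ ♙ ♙ ♙│2
1│♖ · ♗ ♕ ♔ ♗ · ♖│1
  ─────────────────
  a b c d e f g h

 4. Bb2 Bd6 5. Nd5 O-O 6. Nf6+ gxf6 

  a b c d e f g h
  ─────────────────
8│♜ · ♝ ♛ · ♜ ♚ ·│8
7│♟ ♟ ♟ ♟ · ♟ · ♟│7
6│♞ · · ♝ · ♟ · ♞│6
5│· · · · ♟ · · ·│5
4│· ♙ · · · · · ·│4
3│· · · · · · · ♘│3
2│♙ ♗ ♙ ♙ ♙ ♙ ♙ ♙│2
1│♖ · · ♕ ♔ ♗ · ♖│1
  ─────────────────
  a b c d e f g h

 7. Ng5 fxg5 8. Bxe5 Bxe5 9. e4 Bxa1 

  a b c d e f g h
  ─────────────────
8│♜ · ♝ ♛ · ♜ ♚ ·│8
7│♟ ♟ ♟ ♟ · ♟ · ♟│7
6│♞ · · · · · · ♞│6
5│· · · · · · ♟ ·│5
4│· ♙ · · ♙ · · ·│4
3│· · · · · · · ·│3
2│♙ · ♙ ♙ · ♙ ♙ ♙│2
1│♝ · · ♕ ♔ ♗ · ♖│1
  ─────────────────
  a b c d e f g h

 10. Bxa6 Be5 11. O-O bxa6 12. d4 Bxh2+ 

  a b c d e f g h
  ─────────────────
8│♜ · ♝ ♛ · ♜ ♚ ·│8
7│♟ · ♟ ♟ · ♟ · ♟│7
6│♟ · · · · · · ♞│6
5│· · · · · · ♟ ·│5
4│· ♙ · ♙ ♙ · · ·│4
3│· · · · · · · ·│3
2│♙ · ♙ · · ♙ ♙ ♝│2
1│· · · ♕ · ♖ ♔ ·│1
  ─────────────────
  a b c d e f g h

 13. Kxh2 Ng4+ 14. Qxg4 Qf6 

  a b c d e f g h
  ─────────────────
8│♜ · ♝ · · ♜ ♚ ·│8
7│♟ · ♟ ♟ · ♟ · ♟│7
6│♟ · · · · ♛ · ·│6
5│· · · · · · ♟ ·│5
4│· ♙ · ♙ ♙ · ♕ ·│4
3│· · · · · · · ·│3
2│♙ · ♙ · · ♙ ♙ ♔│2
1│· · · · · ♖ · ·│1
  ─────────────────
  a b c d e f g h


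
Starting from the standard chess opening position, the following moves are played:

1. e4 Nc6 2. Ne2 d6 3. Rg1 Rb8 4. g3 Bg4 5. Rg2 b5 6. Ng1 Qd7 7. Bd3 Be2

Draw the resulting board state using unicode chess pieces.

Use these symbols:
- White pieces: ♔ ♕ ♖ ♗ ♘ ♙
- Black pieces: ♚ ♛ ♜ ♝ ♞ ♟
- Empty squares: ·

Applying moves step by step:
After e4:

♜ ♞ ♝ ♛ ♚ ♝ ♞ ♜
♟ ♟ ♟ ♟ ♟ ♟ ♟ ♟
· · · · · · · ·
· · · · · · · ·
· · · · ♙ · · ·
· · · · · · · ·
♙ ♙ ♙ ♙ · ♙ ♙ ♙
♖ ♘ ♗ ♕ ♔ ♗ ♘ ♖


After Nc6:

♜ · ♝ ♛ ♚ ♝ ♞ ♜
♟ ♟ ♟ ♟ ♟ ♟ ♟ ♟
· · ♞ · · · · ·
· · · · · · · ·
· · · · ♙ · · ·
· · · · · · · ·
♙ ♙ ♙ ♙ · ♙ ♙ ♙
♖ ♘ ♗ ♕ ♔ ♗ ♘ ♖


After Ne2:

♜ · ♝ ♛ ♚ ♝ ♞ ♜
♟ ♟ ♟ ♟ ♟ ♟ ♟ ♟
· · ♞ · · · · ·
· · · · · · · ·
· · · · ♙ · · ·
· · · · · · · ·
♙ ♙ ♙ ♙ ♘ ♙ ♙ ♙
♖ ♘ ♗ ♕ ♔ ♗ · ♖


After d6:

♜ · ♝ ♛ ♚ ♝ ♞ ♜
♟ ♟ ♟ · ♟ ♟ ♟ ♟
· · ♞ ♟ · · · ·
· · · · · · · ·
· · · · ♙ · · ·
· · · · · · · ·
♙ ♙ ♙ ♙ ♘ ♙ ♙ ♙
♖ ♘ ♗ ♕ ♔ ♗ · ♖


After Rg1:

♜ · ♝ ♛ ♚ ♝ ♞ ♜
♟ ♟ ♟ · ♟ ♟ ♟ ♟
· · ♞ ♟ · · · ·
· · · · · · · ·
· · · · ♙ · · ·
· · · · · · · ·
♙ ♙ ♙ ♙ ♘ ♙ ♙ ♙
♖ ♘ ♗ ♕ ♔ ♗ ♖ ·


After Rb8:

· ♜ ♝ ♛ ♚ ♝ ♞ ♜
♟ ♟ ♟ · ♟ ♟ ♟ ♟
· · ♞ ♟ · · · ·
· · · · · · · ·
· · · · ♙ · · ·
· · · · · · · ·
♙ ♙ ♙ ♙ ♘ ♙ ♙ ♙
♖ ♘ ♗ ♕ ♔ ♗ ♖ ·


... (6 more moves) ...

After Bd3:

· ♜ · · ♚ ♝ ♞ ♜
♟ · ♟ ♛ ♟ ♟ ♟ ♟
· · ♞ ♟ · · · ·
· ♟ · · · · · ·
· · · · ♙ · ♝ ·
· · · ♗ · · ♙ ·
♙ ♙ ♙ ♙ · ♙ ♖ ♙
♖ ♘ ♗ ♕ ♔ · ♘ ·


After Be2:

· ♜ · · ♚ ♝ ♞ ♜
♟ · ♟ ♛ ♟ ♟ ♟ ♟
· · ♞ ♟ · · · ·
· ♟ · · · · · ·
· · · · ♙ · · ·
· · · ♗ · · ♙ ·
♙ ♙ ♙ ♙ ♝ ♙ ♖ ♙
♖ ♘ ♗ ♕ ♔ · ♘ ·



  a b c d e f g h
  ─────────────────
8│· ♜ · · ♚ ♝ ♞ ♜│8
7│♟ · ♟ ♛ ♟ ♟ ♟ ♟│7
6│· · ♞ ♟ · · · ·│6
5│· ♟ · · · · · ·│5
4│· · · · ♙ · · ·│4
3│· · · ♗ · · ♙ ·│3
2│♙ ♙ ♙ ♙ ♝ ♙ ♖ ♙│2
1│♖ ♘ ♗ ♕ ♔ · ♘ ·│1
  ─────────────────
  a b c d e f g h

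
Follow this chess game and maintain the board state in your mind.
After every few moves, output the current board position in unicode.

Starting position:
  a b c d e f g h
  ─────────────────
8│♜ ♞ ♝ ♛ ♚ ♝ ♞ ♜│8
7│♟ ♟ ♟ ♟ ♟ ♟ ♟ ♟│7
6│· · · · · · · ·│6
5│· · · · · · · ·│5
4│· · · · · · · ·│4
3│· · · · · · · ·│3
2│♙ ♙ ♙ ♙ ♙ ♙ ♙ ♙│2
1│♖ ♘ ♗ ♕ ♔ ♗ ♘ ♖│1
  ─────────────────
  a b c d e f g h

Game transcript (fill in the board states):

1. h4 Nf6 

  a b c d e f g h
  ─────────────────
8│♜ ♞ ♝ ♛ ♚ ♝ · ♜│8
7│♟ ♟ ♟ ♟ ♟ ♟ ♟ ♟│7
6│· · · · · ♞ · ·│6
5│· · · · · · · ·│5
4│· · · · · · · ♙│4
3│· · · · · · · ·│3
2│♙ ♙ ♙ ♙ ♙ ♙ ♙ ·│2
1│♖ ♘ ♗ ♕ ♔ ♗ ♘ ♖│1
  ─────────────────
  a b c d e f g h

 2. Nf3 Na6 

  a b c d e f g h
  ─────────────────
8│♜ · ♝ ♛ ♚ ♝ · ♜│8
7│♟ ♟ ♟ ♟ ♟ ♟ ♟ ♟│7
6│♞ · · · · ♞ · ·│6
5│· · · · · · · ·│5
4│· · · · · · · ♙│4
3│· · · · · ♘ · ·│3
2│♙ ♙ ♙ ♙ ♙ ♙ ♙ ·│2
1│♖ ♘ ♗ ♕ ♔ ♗ · ♖│1
  ─────────────────
  a b c d e f g h

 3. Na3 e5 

  a b c d e f g h
  ─────────────────
8│♜ · ♝ ♛ ♚ ♝ · ♜│8
7│♟ ♟ ♟ ♟ · ♟ ♟ ♟│7
6│♞ · · · · ♞ · ·│6
5│· · · · ♟ · · ·│5
4│· · · · · · · ♙│4
3│♘ · · · · ♘ · ·│3
2│♙ ♙ ♙ ♙ ♙ ♙ ♙ ·│2
1│♖ · ♗ ♕ ♔ ♗ · ♖│1
  ─────────────────
  a b c d e f g h

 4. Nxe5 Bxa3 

  a b c d e f g h
  ─────────────────
8│♜ · ♝ ♛ ♚ · · ♜│8
7│♟ ♟ ♟ ♟ · ♟ ♟ ♟│7
6│♞ · · · · ♞ · ·│6
5│· · · · ♘ · · ·│5
4│· · · · · · · ♙│4
3│♝ · · · · · · ·│3
2│♙ ♙ ♙ ♙ ♙ ♙ ♙ ·│2
1│♖ · ♗ ♕ ♔ ♗ · ♖│1
  ─────────────────
  a b c d e f g h



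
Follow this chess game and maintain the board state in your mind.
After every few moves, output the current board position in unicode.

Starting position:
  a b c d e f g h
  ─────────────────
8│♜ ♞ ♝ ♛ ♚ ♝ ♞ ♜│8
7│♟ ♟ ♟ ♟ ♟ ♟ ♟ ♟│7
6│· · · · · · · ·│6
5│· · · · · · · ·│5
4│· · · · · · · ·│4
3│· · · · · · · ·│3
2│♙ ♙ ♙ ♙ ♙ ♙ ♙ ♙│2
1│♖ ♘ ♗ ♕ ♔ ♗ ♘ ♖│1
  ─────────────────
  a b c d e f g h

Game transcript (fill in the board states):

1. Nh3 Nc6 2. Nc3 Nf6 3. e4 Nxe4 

  a b c d e f g h
  ─────────────────
8│♜ · ♝ ♛ ♚ ♝ · ♜│8
7│♟ ♟ ♟ ♟ ♟ ♟ ♟ ♟│7
6│· · ♞ · · · · ·│6
5│· · · · · · · ·│5
4│· · · · ♞ · · ·│4
3│· · ♘ · · · · ♘│3
2│♙ ♙ ♙ ♙ · ♙ ♙ ♙│2
1│♖ · ♗ ♕ ♔ ♗ · ♖│1
  ─────────────────
  a b c d e f g h

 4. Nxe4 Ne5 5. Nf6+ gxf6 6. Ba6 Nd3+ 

  a b c d e f g h
  ─────────────────
8│♜ · ♝ ♛ ♚ ♝ · ♜│8
7│♟ ♟ ♟ ♟ ♟ ♟ · ♟│7
6│♗ · · · · ♟ · ·│6
5│· · · · · · · ·│5
4│· · · · · · · ·│4
3│· · · ♞ · · · ♘│3
2│♙ ♙ ♙ ♙ · ♙ ♙ ♙│2
1│♖ · ♗ ♕ ♔ · · ♖│1
  ─────────────────
  a b c d e f g h

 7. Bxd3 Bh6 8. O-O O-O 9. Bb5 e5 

  a b c d e f g h
  ─────────────────
8│♜ · ♝ ♛ · ♜ ♚ ·│8
7│♟ ♟ ♟ ♟ · ♟ · ♟│7
6│· · · · · ♟ · ♝│6
5│· ♗ · · ♟ · · ·│5
4│· · · · · · · ·│4
3│· · · · · · · ♘│3
2│♙ ♙ ♙ ♙ · ♙ ♙ ♙│2
1│♖ · ♗ ♕ · ♖ ♔ ·│1
  ─────────────────
  a b c d e f g h

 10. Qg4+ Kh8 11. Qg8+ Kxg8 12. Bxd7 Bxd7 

  a b c d e f g h
  ─────────────────
8│♜ · · ♛ · ♜ ♚ ·│8
7│♟ ♟ ♟ ♝ · ♟ · ♟│7
6│· · · · · ♟ · ♝│6
5│· · · · ♟ · · ·│5
4│· · · · · · · ·│4
3│· · · · · · · ♘│3
2│♙ ♙ ♙ ♙ · ♙ ♙ ♙│2
1│♖ · ♗ · · ♖ ♔ ·│1
  ─────────────────
  a b c d e f g h

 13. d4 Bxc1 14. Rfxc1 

  a b c d e f g h
  ─────────────────
8│♜ · · ♛ · ♜ ♚ ·│8
7│♟ ♟ ♟ ♝ · ♟ · ♟│7
6│· · · · · ♟ · ·│6
5│· · · · ♟ · · ·│5
4│· · · ♙ · · · ·│4
3│· · · · · · · ♘│3
2│♙ ♙ ♙ · · ♙ ♙ ♙│2
1│♖ · ♖ · · · ♔ ·│1
  ─────────────────
  a b c d e f g h


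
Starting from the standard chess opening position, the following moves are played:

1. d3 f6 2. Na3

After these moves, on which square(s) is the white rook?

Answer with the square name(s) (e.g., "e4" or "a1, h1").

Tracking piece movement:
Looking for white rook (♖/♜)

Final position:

  a b c d e f g h
  ─────────────────
8│♜ ♞ ♝ ♛ ♚ ♝ ♞ ♜│8
7│♟ ♟ ♟ ♟ ♟ · ♟ ♟│7
6│· · · · · ♟ · ·│6
5│· · · · · · · ·│5
4│· · · · · · · ·│4
3│♘ · · ♙ · · · ·│3
2│♙ ♙ ♙ · ♙ ♙ ♙ ♙│2
1│♖ · ♗ ♕ ♔ ♗ ♘ ♖│1
  ─────────────────
  a b c d e f g h


a1, h1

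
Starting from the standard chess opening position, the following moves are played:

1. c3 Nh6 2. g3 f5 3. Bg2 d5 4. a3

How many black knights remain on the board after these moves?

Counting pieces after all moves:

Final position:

  a b c d e f g h
  ─────────────────
8│♜ ♞ ♝ ♛ ♚ ♝ · ♜│8
7│♟ ♟ ♟ · ♟ · ♟ ♟│7
6│· · · · · · · ♞│6
5│· · · ♟ · ♟ · ·│5
4│· · · · · · · ·│4
3│♙ · ♙ · · · ♙ ·│3
2│· ♙ · ♙ ♙ ♙ ♗ ♙│2
1│♖ ♘ ♗ ♕ ♔ · ♘ ♖│1
  ─────────────────
  a b c d e f g h


2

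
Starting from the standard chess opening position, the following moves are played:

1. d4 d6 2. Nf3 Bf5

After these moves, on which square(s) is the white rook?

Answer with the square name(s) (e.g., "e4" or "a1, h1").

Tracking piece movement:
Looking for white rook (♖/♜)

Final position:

  a b c d e f g h
  ─────────────────
8│♜ ♞ · ♛ ♚ ♝ ♞ ♜│8
7│♟ ♟ ♟ · ♟ ♟ ♟ ♟│7
6│· · · ♟ · · · ·│6
5│· · · · · ♝ · ·│5
4│· · · ♙ · · · ·│4
3│· · · · · ♘ · ·│3
2│♙ ♙ ♙ · ♙ ♙ ♙ ♙│2
1│♖ ♘ ♗ ♕ ♔ ♗ · ♖│1
  ─────────────────
  a b c d e f g h


a1, h1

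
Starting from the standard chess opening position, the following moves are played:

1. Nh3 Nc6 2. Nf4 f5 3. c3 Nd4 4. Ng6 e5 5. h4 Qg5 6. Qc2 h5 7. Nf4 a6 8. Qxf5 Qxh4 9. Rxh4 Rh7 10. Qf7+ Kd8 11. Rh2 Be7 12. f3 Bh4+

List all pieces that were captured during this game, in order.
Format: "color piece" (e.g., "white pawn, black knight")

Tracking captures:
  Qxf5: captured black pawn
  Qxh4: captured white pawn
  Rxh4: captured black queen

black pawn, white pawn, black queen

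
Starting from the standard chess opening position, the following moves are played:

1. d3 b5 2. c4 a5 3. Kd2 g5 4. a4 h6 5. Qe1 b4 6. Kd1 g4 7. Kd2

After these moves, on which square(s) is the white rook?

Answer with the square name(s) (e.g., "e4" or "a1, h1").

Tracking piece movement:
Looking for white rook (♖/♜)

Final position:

  a b c d e f g h
  ─────────────────
8│♜ ♞ ♝ ♛ ♚ ♝ ♞ ♜│8
7│· · ♟ ♟ ♟ ♟ · ·│7
6│· · · · · · · ♟│6
5│♟ · · · · · · ·│5
4│♙ ♟ ♙ · · · ♟ ·│4
3│· · · ♙ · · · ·│3
2│· ♙ · ♔ ♙ ♙ ♙ ♙│2
1│♖ ♘ ♗ · ♕ ♗ ♘ ♖│1
  ─────────────────
  a b c d e f g h


a1, h1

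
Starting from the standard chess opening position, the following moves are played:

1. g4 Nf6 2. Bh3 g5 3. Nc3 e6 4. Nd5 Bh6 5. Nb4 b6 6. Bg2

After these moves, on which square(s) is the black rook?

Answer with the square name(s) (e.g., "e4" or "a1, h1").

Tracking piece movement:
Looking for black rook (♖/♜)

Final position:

  a b c d e f g h
  ─────────────────
8│♜ ♞ ♝ ♛ ♚ · · ♜│8
7│♟ · ♟ ♟ · ♟ · ♟│7
6│· ♟ · · ♟ ♞ · ♝│6
5│· · · · · · ♟ ·│5
4│· ♘ · · · · ♙ ·│4
3│· · · · · · · ·│3
2│♙ ♙ ♙ ♙ ♙ ♙ ♗ ♙│2
1│♖ · ♗ ♕ ♔ · ♘ ♖│1
  ─────────────────
  a b c d e f g h


a8, h8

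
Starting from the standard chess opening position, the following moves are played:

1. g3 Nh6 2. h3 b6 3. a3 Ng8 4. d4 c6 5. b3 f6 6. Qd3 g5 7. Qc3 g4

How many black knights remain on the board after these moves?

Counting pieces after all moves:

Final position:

  a b c d e f g h
  ─────────────────
8│♜ ♞ ♝ ♛ ♚ ♝ ♞ ♜│8
7│♟ · · ♟ ♟ · · ♟│7
6│· ♟ ♟ · · ♟ · ·│6
5│· · · · · · · ·│5
4│· · · ♙ · · ♟ ·│4
3│♙ ♙ ♕ · · · ♙ ♙│3
2│· · ♙ · ♙ ♙ · ·│2
1│♖ ♘ ♗ · ♔ ♗ ♘ ♖│1
  ─────────────────
  a b c d e f g h


2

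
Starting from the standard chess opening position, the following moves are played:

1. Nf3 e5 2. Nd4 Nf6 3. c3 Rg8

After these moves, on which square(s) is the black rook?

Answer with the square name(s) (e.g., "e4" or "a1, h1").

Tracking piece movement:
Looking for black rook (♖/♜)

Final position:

  a b c d e f g h
  ─────────────────
8│♜ ♞ ♝ ♛ ♚ ♝ ♜ ·│8
7│♟ ♟ ♟ ♟ · ♟ ♟ ♟│7
6│· · · · · ♞ · ·│6
5│· · · · ♟ · · ·│5
4│· · · ♘ · · · ·│4
3│· · ♙ · · · · ·│3
2│♙ ♙ · ♙ ♙ ♙ ♙ ♙│2
1│♖ ♘ ♗ ♕ ♔ ♗ · ♖│1
  ─────────────────
  a b c d e f g h


a8, g8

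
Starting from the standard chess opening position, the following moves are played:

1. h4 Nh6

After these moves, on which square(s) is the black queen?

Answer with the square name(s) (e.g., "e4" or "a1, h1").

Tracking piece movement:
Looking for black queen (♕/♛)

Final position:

  a b c d e f g h
  ─────────────────
8│♜ ♞ ♝ ♛ ♚ ♝ · ♜│8
7│♟ ♟ ♟ ♟ ♟ ♟ ♟ ♟│7
6│· · · · · · · ♞│6
5│· · · · · · · ·│5
4│· · · · · · · ♙│4
3│· · · · · · · ·│3
2│♙ ♙ ♙ ♙ ♙ ♙ ♙ ·│2
1│♖ ♘ ♗ ♕ ♔ ♗ ♘ ♖│1
  ─────────────────
  a b c d e f g h


d8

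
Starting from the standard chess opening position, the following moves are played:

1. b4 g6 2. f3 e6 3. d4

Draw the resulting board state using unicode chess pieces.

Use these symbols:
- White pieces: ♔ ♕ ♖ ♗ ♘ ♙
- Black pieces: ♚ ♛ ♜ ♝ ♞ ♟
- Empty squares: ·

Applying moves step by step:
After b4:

♜ ♞ ♝ ♛ ♚ ♝ ♞ ♜
♟ ♟ ♟ ♟ ♟ ♟ ♟ ♟
· · · · · · · ·
· · · · · · · ·
· ♙ · · · · · ·
· · · · · · · ·
♙ · ♙ ♙ ♙ ♙ ♙ ♙
♖ ♘ ♗ ♕ ♔ ♗ ♘ ♖


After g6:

♜ ♞ ♝ ♛ ♚ ♝ ♞ ♜
♟ ♟ ♟ ♟ ♟ ♟ · ♟
· · · · · · ♟ ·
· · · · · · · ·
· ♙ · · · · · ·
· · · · · · · ·
♙ · ♙ ♙ ♙ ♙ ♙ ♙
♖ ♘ ♗ ♕ ♔ ♗ ♘ ♖


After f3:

♜ ♞ ♝ ♛ ♚ ♝ ♞ ♜
♟ ♟ ♟ ♟ ♟ ♟ · ♟
· · · · · · ♟ ·
· · · · · · · ·
· ♙ · · · · · ·
· · · · · ♙ · ·
♙ · ♙ ♙ ♙ · ♙ ♙
♖ ♘ ♗ ♕ ♔ ♗ ♘ ♖


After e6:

♜ ♞ ♝ ♛ ♚ ♝ ♞ ♜
♟ ♟ ♟ ♟ · ♟ · ♟
· · · · ♟ · ♟ ·
· · · · · · · ·
· ♙ · · · · · ·
· · · · · ♙ · ·
♙ · ♙ ♙ ♙ · ♙ ♙
♖ ♘ ♗ ♕ ♔ ♗ ♘ ♖


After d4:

♜ ♞ ♝ ♛ ♚ ♝ ♞ ♜
♟ ♟ ♟ ♟ · ♟ · ♟
· · · · ♟ · ♟ ·
· · · · · · · ·
· ♙ · ♙ · · · ·
· · · · · ♙ · ·
♙ · ♙ · ♙ · ♙ ♙
♖ ♘ ♗ ♕ ♔ ♗ ♘ ♖



  a b c d e f g h
  ─────────────────
8│♜ ♞ ♝ ♛ ♚ ♝ ♞ ♜│8
7│♟ ♟ ♟ ♟ · ♟ · ♟│7
6│· · · · ♟ · ♟ ·│6
5│· · · · · · · ·│5
4│· ♙ · ♙ · · · ·│4
3│· · · · · ♙ · ·│3
2│♙ · ♙ · ♙ · ♙ ♙│2
1│♖ ♘ ♗ ♕ ♔ ♗ ♘ ♖│1
  ─────────────────
  a b c d e f g h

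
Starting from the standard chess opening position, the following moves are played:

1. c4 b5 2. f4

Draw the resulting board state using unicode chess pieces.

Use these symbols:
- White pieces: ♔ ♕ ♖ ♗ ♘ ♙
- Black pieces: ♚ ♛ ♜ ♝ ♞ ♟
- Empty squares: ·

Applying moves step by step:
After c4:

♜ ♞ ♝ ♛ ♚ ♝ ♞ ♜
♟ ♟ ♟ ♟ ♟ ♟ ♟ ♟
· · · · · · · ·
· · · · · · · ·
· · ♙ · · · · ·
· · · · · · · ·
♙ ♙ · ♙ ♙ ♙ ♙ ♙
♖ ♘ ♗ ♕ ♔ ♗ ♘ ♖


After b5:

♜ ♞ ♝ ♛ ♚ ♝ ♞ ♜
♟ · ♟ ♟ ♟ ♟ ♟ ♟
· · · · · · · ·
· ♟ · · · · · ·
· · ♙ · · · · ·
· · · · · · · ·
♙ ♙ · ♙ ♙ ♙ ♙ ♙
♖ ♘ ♗ ♕ ♔ ♗ ♘ ♖


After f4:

♜ ♞ ♝ ♛ ♚ ♝ ♞ ♜
♟ · ♟ ♟ ♟ ♟ ♟ ♟
· · · · · · · ·
· ♟ · · · · · ·
· · ♙ · · ♙ · ·
· · · · · · · ·
♙ ♙ · ♙ ♙ · ♙ ♙
♖ ♘ ♗ ♕ ♔ ♗ ♘ ♖



  a b c d e f g h
  ─────────────────
8│♜ ♞ ♝ ♛ ♚ ♝ ♞ ♜│8
7│♟ · ♟ ♟ ♟ ♟ ♟ ♟│7
6│· · · · · · · ·│6
5│· ♟ · · · · · ·│5
4│· · ♙ · · ♙ · ·│4
3│· · · · · · · ·│3
2│♙ ♙ · ♙ ♙ · ♙ ♙│2
1│♖ ♘ ♗ ♕ ♔ ♗ ♘ ♖│1
  ─────────────────
  a b c d e f g h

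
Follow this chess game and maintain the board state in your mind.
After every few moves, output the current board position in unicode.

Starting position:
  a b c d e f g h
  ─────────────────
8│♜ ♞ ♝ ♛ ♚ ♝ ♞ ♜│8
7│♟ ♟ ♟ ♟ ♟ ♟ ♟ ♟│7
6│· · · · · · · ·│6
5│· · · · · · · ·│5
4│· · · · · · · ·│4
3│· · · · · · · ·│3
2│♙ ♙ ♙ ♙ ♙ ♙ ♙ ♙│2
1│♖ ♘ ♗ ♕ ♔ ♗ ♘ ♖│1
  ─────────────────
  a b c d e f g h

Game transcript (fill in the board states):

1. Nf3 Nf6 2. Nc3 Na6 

  a b c d e f g h
  ─────────────────
8│♜ · ♝ ♛ ♚ ♝ · ♜│8
7│♟ ♟ ♟ ♟ ♟ ♟ ♟ ♟│7
6│♞ · · · · ♞ · ·│6
5│· · · · · · · ·│5
4│· · · · · · · ·│4
3│· · ♘ · · ♘ · ·│3
2│♙ ♙ ♙ ♙ ♙ ♙ ♙ ♙│2
1│♖ · ♗ ♕ ♔ ♗ · ♖│1
  ─────────────────
  a b c d e f g h

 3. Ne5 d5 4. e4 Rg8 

  a b c d e f g h
  ─────────────────
8│♜ · ♝ ♛ ♚ ♝ ♜ ·│8
7│♟ ♟ ♟ · ♟ ♟ ♟ ♟│7
6│♞ · · · · ♞ · ·│6
5│· · · ♟ ♘ · · ·│5
4│· · · · ♙ · · ·│4
3│· · ♘ · · · · ·│3
2│♙ ♙ ♙ ♙ · ♙ ♙ ♙│2
1│♖ · ♗ ♕ ♔ ♗ · ♖│1
  ─────────────────
  a b c d e f g h

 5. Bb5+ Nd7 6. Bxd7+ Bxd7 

  a b c d e f g h
  ─────────────────
8│♜ · · ♛ ♚ ♝ ♜ ·│8
7│♟ ♟ ♟ ♝ ♟ ♟ ♟ ♟│7
6│♞ · · · · · · ·│6
5│· · · ♟ ♘ · · ·│5
4│· · · · ♙ · · ·│4
3│· · ♘ · · · · ·│3
2│♙ ♙ ♙ ♙ · ♙ ♙ ♙│2
1│♖ · ♗ ♕ ♔ · · ♖│1
  ─────────────────
  a b c d e f g h

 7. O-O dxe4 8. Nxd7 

  a b c d e f g h
  ─────────────────
8│♜ · · ♛ ♚ ♝ ♜ ·│8
7│♟ ♟ ♟ ♘ ♟ ♟ ♟ ♟│7
6│♞ · · · · · · ·│6
5│· · · · · · · ·│5
4│· · · · ♟ · · ·│4
3│· · ♘ · · · · ·│3
2│♙ ♙ ♙ ♙ · ♙ ♙ ♙│2
1│♖ · ♗ ♕ · ♖ ♔ ·│1
  ─────────────────
  a b c d e f g h
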